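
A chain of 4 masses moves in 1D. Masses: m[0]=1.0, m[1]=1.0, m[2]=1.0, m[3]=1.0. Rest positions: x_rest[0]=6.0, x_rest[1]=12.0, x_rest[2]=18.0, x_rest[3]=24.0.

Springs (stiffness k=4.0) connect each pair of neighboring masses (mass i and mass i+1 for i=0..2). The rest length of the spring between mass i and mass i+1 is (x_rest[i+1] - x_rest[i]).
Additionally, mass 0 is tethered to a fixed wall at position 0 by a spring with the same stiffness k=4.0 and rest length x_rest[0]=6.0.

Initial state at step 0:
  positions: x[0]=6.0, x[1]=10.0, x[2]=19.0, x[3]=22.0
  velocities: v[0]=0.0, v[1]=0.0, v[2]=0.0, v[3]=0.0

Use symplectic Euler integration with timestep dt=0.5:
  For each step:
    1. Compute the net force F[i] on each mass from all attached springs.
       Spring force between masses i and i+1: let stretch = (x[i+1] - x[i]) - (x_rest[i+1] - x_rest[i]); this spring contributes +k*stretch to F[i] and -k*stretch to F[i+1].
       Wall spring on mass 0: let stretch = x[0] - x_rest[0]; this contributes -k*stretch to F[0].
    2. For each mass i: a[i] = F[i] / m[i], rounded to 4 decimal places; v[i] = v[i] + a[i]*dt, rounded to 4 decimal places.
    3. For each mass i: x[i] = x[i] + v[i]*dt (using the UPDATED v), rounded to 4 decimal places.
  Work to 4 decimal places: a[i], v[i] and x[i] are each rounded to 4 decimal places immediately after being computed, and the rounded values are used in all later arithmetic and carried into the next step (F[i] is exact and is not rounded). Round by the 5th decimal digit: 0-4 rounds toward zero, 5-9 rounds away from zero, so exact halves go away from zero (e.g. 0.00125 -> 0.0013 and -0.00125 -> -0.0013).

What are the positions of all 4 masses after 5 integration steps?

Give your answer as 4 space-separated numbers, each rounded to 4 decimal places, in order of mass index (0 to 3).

Answer: 9.0000 9.0000 20.0000 24.0000

Derivation:
Step 0: x=[6.0000 10.0000 19.0000 22.0000] v=[0.0000 0.0000 0.0000 0.0000]
Step 1: x=[4.0000 15.0000 13.0000 25.0000] v=[-4.0000 10.0000 -12.0000 6.0000]
Step 2: x=[9.0000 7.0000 21.0000 22.0000] v=[10.0000 -16.0000 16.0000 -6.0000]
Step 3: x=[3.0000 15.0000 16.0000 24.0000] v=[-12.0000 16.0000 -10.0000 4.0000]
Step 4: x=[6.0000 12.0000 18.0000 24.0000] v=[6.0000 -6.0000 4.0000 0.0000]
Step 5: x=[9.0000 9.0000 20.0000 24.0000] v=[6.0000 -6.0000 4.0000 0.0000]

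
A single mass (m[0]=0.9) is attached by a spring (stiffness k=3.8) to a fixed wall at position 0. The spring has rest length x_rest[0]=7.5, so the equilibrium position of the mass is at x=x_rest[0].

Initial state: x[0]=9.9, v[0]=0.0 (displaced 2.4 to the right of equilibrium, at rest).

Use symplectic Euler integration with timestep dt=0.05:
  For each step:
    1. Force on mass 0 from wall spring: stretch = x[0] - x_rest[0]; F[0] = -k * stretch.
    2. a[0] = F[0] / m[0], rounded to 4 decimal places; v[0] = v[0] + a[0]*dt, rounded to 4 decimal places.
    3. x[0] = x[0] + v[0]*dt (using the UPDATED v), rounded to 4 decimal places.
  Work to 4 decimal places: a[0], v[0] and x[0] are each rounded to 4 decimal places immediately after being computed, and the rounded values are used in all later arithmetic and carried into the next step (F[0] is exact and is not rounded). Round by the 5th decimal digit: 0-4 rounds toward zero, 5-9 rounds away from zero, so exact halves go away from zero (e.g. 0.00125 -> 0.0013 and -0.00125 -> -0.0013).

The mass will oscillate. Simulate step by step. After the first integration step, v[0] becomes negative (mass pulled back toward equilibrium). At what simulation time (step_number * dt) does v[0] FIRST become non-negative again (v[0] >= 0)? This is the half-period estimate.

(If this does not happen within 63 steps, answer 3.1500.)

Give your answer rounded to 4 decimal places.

Step 0: x=[9.9000] v=[0.0000]
Step 1: x=[9.8747] v=[-0.5067]
Step 2: x=[9.8243] v=[-1.0080]
Step 3: x=[9.7494] v=[-1.4987]
Step 4: x=[9.6507] v=[-1.9736]
Step 5: x=[9.5293] v=[-2.4276]
Step 6: x=[9.3865] v=[-2.8560]
Step 7: x=[9.2238] v=[-3.2543]
Step 8: x=[9.0429] v=[-3.6182]
Step 9: x=[8.8457] v=[-3.9439]
Step 10: x=[8.6343] v=[-4.2280]
Step 11: x=[8.4109] v=[-4.4675]
Step 12: x=[8.1779] v=[-4.6598]
Step 13: x=[7.9378] v=[-4.8029]
Step 14: x=[7.6930] v=[-4.8953]
Step 15: x=[7.4462] v=[-4.9360]
Step 16: x=[7.2000] v=[-4.9246]
Step 17: x=[6.9569] v=[-4.8613]
Step 18: x=[6.7196] v=[-4.7466]
Step 19: x=[6.4905] v=[-4.5819]
Step 20: x=[6.2721] v=[-4.3688]
Step 21: x=[6.0666] v=[-4.1096]
Step 22: x=[5.8763] v=[-3.8070]
Step 23: x=[5.7031] v=[-3.4642]
Step 24: x=[5.5489] v=[-3.0849]
Step 25: x=[5.4153] v=[-2.6730]
Step 26: x=[5.3037] v=[-2.2329]
Step 27: x=[5.2152] v=[-1.7692]
Step 28: x=[5.1509] v=[-1.2869]
Step 29: x=[5.1114] v=[-0.7910]
Step 30: x=[5.0971] v=[-0.2867]
Step 31: x=[5.1081] v=[0.2206]
First v>=0 after going negative at step 31, time=1.5500

Answer: 1.5500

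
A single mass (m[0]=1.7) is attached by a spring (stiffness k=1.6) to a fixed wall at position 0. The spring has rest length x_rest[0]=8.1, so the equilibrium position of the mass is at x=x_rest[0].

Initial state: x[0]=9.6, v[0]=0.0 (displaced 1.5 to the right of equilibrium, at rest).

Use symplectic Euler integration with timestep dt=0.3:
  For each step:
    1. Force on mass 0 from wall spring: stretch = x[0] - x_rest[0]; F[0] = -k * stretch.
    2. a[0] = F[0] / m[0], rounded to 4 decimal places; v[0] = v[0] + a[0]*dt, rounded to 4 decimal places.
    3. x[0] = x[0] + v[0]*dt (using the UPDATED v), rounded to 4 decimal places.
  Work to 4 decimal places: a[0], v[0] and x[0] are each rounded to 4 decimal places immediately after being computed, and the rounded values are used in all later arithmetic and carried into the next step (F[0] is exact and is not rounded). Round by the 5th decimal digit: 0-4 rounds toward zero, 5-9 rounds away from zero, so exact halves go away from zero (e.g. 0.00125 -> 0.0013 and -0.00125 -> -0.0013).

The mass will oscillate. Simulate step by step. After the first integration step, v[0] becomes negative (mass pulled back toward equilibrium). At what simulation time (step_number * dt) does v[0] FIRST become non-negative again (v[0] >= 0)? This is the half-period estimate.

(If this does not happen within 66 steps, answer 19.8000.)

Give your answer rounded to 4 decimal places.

Step 0: x=[9.6000] v=[0.0000]
Step 1: x=[9.4730] v=[-0.4235]
Step 2: x=[9.2296] v=[-0.8112]
Step 3: x=[8.8905] v=[-1.1302]
Step 4: x=[8.4845] v=[-1.3534]
Step 5: x=[8.0459] v=[-1.4620]
Step 6: x=[7.6119] v=[-1.4467]
Step 7: x=[7.2192] v=[-1.3089]
Step 8: x=[6.9011] v=[-1.0602]
Step 9: x=[6.6846] v=[-0.7217]
Step 10: x=[6.5880] v=[-0.3221]
Step 11: x=[6.6194] v=[0.1048]
First v>=0 after going negative at step 11, time=3.3000

Answer: 3.3000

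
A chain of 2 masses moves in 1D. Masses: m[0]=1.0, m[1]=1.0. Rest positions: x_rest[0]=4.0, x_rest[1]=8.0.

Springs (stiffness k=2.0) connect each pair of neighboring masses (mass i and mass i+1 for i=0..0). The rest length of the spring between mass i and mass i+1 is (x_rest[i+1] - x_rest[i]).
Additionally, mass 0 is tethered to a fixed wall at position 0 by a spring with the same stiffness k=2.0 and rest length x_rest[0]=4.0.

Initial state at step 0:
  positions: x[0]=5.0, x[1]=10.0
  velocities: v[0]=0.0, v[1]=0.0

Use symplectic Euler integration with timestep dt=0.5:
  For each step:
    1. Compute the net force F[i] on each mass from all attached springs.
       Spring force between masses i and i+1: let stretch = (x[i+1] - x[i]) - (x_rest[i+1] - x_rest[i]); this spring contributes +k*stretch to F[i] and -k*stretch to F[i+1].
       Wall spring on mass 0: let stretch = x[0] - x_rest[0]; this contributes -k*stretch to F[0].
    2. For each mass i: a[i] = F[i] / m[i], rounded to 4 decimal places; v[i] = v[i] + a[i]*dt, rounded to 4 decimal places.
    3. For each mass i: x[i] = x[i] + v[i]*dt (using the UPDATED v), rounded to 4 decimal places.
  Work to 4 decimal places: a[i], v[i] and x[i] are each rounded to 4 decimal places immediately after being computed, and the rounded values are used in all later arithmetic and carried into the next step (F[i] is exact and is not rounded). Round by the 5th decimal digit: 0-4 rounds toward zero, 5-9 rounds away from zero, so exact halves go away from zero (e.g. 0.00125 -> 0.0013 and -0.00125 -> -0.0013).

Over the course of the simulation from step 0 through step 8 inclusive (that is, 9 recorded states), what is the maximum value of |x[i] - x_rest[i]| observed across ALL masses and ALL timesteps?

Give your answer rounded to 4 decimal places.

Answer: 2.0390

Derivation:
Step 0: x=[5.0000 10.0000] v=[0.0000 0.0000]
Step 1: x=[5.0000 9.5000] v=[0.0000 -1.0000]
Step 2: x=[4.7500 8.7500] v=[-0.5000 -1.5000]
Step 3: x=[4.1250 8.0000] v=[-1.2500 -1.5000]
Step 4: x=[3.3750 7.3125] v=[-1.5000 -1.3750]
Step 5: x=[2.9063 6.6563] v=[-0.9375 -1.3125]
Step 6: x=[2.8594 6.1251] v=[-0.0938 -1.0625]
Step 7: x=[3.0157 5.9610] v=[0.3125 -0.3282]
Step 8: x=[3.1368 6.3243] v=[0.2421 0.7265]
Max displacement = 2.0390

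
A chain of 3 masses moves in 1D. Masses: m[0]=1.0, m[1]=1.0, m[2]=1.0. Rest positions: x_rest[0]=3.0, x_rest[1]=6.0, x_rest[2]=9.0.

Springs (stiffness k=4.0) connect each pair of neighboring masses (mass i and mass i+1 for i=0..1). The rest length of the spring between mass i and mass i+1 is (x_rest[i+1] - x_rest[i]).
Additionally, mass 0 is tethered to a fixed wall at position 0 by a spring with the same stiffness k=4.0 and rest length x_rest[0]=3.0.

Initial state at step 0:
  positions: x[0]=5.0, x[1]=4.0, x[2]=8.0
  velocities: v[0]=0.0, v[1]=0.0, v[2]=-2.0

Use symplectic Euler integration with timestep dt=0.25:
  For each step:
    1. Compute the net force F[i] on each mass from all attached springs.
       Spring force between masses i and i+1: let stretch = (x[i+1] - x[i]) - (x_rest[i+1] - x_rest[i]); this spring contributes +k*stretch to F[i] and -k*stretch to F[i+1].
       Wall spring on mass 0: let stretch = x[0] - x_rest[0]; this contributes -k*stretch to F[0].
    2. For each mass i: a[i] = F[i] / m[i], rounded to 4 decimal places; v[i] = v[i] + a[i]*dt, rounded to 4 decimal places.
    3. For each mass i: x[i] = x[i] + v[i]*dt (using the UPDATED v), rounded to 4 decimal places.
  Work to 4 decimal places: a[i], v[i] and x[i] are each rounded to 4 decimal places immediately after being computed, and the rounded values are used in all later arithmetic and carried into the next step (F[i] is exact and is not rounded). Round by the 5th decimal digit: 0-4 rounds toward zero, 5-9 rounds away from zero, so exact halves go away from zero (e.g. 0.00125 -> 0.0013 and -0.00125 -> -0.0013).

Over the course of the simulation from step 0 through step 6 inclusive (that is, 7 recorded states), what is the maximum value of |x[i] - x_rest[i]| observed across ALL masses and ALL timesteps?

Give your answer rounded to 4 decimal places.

Answer: 3.3950

Derivation:
Step 0: x=[5.0000 4.0000 8.0000] v=[0.0000 0.0000 -2.0000]
Step 1: x=[3.5000 5.2500 7.2500] v=[-6.0000 5.0000 -3.0000]
Step 2: x=[1.5625 6.5625 6.7500] v=[-7.7500 5.2500 -2.0000]
Step 3: x=[0.4844 6.6719 6.9531] v=[-4.3125 0.4375 0.8125]
Step 4: x=[0.8321 5.3047 7.8359] v=[1.3906 -5.4688 3.5313]
Step 5: x=[2.0899 3.4522 8.8359] v=[5.0311 -7.4102 4.0001]
Step 6: x=[3.1658 2.6050 9.2400] v=[4.3035 -3.3888 1.6164]
Max displacement = 3.3950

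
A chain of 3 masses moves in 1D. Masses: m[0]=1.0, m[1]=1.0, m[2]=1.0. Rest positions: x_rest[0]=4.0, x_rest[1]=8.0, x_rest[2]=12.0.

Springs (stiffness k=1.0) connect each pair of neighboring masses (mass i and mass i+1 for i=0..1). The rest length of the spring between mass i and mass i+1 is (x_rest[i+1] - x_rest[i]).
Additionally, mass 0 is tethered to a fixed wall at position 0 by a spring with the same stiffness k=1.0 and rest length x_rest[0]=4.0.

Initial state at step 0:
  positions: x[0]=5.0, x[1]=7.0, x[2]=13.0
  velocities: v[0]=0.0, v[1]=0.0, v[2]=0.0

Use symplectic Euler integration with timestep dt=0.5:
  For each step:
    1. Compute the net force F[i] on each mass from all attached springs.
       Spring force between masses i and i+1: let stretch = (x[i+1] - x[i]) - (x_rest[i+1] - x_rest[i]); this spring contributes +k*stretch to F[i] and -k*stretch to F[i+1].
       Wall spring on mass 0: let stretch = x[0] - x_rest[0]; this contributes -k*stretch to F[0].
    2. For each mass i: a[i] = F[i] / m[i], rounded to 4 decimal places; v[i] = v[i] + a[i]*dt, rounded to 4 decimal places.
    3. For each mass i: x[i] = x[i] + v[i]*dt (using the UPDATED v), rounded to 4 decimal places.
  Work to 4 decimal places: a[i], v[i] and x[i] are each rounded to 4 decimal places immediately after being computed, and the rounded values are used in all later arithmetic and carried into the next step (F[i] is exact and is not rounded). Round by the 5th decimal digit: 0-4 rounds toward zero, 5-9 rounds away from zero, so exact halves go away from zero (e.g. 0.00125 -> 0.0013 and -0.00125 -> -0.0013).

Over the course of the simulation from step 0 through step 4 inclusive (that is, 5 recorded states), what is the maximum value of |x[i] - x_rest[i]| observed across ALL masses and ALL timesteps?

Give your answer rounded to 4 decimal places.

Answer: 1.5938

Derivation:
Step 0: x=[5.0000 7.0000 13.0000] v=[0.0000 0.0000 0.0000]
Step 1: x=[4.2500 8.0000 12.5000] v=[-1.5000 2.0000 -1.0000]
Step 2: x=[3.3750 9.1875 11.8750] v=[-1.7500 2.3750 -1.2500]
Step 3: x=[3.1094 9.5938 11.5781] v=[-0.5313 0.8125 -0.5938]
Step 4: x=[3.6875 8.8750 11.7852] v=[1.1562 -1.4376 0.4141]
Max displacement = 1.5938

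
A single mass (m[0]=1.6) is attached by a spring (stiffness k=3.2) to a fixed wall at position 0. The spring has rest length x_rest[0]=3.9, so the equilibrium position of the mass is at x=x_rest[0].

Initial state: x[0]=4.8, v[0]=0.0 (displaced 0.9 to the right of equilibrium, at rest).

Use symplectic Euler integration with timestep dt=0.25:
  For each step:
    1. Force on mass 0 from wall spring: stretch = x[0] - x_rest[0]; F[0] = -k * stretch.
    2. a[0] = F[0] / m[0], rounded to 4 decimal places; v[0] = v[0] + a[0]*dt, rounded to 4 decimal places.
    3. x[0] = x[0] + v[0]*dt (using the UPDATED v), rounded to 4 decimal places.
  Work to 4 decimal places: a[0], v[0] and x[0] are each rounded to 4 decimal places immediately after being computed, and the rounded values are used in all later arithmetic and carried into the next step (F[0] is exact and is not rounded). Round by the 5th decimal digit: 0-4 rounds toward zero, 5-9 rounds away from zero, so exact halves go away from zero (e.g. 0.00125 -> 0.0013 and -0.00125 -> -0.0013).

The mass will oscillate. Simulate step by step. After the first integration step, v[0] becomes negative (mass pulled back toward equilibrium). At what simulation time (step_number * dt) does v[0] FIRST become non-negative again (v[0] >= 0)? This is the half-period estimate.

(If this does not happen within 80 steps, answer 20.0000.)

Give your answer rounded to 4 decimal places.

Answer: 2.2500

Derivation:
Step 0: x=[4.8000] v=[0.0000]
Step 1: x=[4.6875] v=[-0.4500]
Step 2: x=[4.4766] v=[-0.8438]
Step 3: x=[4.1936] v=[-1.1321]
Step 4: x=[3.8739] v=[-1.2789]
Step 5: x=[3.5574] v=[-1.2659]
Step 6: x=[3.2838] v=[-1.0946]
Step 7: x=[3.0872] v=[-0.7865]
Step 8: x=[2.9922] v=[-0.3801]
Step 9: x=[3.0107] v=[0.0738]
First v>=0 after going negative at step 9, time=2.2500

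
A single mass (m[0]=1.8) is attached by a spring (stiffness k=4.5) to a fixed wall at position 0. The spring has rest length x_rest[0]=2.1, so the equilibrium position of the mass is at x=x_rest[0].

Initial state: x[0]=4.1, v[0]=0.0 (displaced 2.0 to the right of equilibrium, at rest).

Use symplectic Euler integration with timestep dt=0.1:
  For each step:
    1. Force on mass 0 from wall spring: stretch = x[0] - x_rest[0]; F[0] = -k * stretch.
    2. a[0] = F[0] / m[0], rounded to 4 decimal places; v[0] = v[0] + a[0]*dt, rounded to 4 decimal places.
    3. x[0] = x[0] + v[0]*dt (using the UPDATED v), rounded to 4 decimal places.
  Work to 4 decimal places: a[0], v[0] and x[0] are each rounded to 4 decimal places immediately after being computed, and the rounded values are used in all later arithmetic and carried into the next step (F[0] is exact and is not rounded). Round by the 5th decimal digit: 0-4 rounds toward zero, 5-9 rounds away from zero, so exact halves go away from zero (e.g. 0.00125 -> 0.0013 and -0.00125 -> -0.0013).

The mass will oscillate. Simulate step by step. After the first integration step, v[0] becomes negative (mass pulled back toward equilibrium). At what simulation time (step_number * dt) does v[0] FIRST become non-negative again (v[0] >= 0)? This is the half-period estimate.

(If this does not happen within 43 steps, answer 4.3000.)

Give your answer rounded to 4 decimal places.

Step 0: x=[4.1000] v=[0.0000]
Step 1: x=[4.0500] v=[-0.5000]
Step 2: x=[3.9513] v=[-0.9875]
Step 3: x=[3.8063] v=[-1.4503]
Step 4: x=[3.6186] v=[-1.8769]
Step 5: x=[3.3929] v=[-2.2566]
Step 6: x=[3.1349] v=[-2.5798]
Step 7: x=[2.8511] v=[-2.8385]
Step 8: x=[2.5485] v=[-3.0263]
Step 9: x=[2.2347] v=[-3.1384]
Step 10: x=[1.9175] v=[-3.1721]
Step 11: x=[1.6049] v=[-3.1265]
Step 12: x=[1.3046] v=[-3.0027]
Step 13: x=[1.0242] v=[-2.8039]
Step 14: x=[0.7707] v=[-2.5350]
Step 15: x=[0.5504] v=[-2.2027]
Step 16: x=[0.3689] v=[-1.8153]
Step 17: x=[0.2307] v=[-1.3825]
Step 18: x=[0.1392] v=[-0.9152]
Step 19: x=[0.0967] v=[-0.4250]
Step 20: x=[0.1043] v=[0.0758]
First v>=0 after going negative at step 20, time=2.0000

Answer: 2.0000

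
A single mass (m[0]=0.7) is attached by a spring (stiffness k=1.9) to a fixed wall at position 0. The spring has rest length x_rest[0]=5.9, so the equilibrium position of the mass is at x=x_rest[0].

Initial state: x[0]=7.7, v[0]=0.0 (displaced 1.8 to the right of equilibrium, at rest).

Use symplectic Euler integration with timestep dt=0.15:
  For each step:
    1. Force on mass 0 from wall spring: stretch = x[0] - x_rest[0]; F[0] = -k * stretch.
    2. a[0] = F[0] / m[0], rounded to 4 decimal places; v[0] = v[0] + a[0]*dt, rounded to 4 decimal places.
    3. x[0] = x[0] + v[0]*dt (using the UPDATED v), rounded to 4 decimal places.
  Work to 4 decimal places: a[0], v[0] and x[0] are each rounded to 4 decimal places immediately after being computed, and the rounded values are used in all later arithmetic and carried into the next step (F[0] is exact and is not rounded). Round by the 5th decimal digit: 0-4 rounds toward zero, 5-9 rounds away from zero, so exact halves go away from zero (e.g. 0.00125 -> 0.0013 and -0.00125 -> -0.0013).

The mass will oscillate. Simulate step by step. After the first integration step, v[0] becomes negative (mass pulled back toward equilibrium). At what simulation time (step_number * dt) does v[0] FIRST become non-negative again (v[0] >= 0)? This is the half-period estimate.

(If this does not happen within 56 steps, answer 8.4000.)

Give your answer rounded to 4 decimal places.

Answer: 1.9500

Derivation:
Step 0: x=[7.7000] v=[0.0000]
Step 1: x=[7.5901] v=[-0.7329]
Step 2: x=[7.3770] v=[-1.4210]
Step 3: x=[7.0736] v=[-2.0224]
Step 4: x=[6.6986] v=[-2.5002]
Step 5: x=[6.2748] v=[-2.8253]
Step 6: x=[5.8281] v=[-2.9779]
Step 7: x=[5.3858] v=[-2.9486]
Step 8: x=[4.9749] v=[-2.7392]
Step 9: x=[4.6205] v=[-2.3626]
Step 10: x=[4.3442] v=[-1.8417]
Step 11: x=[4.1630] v=[-1.2083]
Step 12: x=[4.0878] v=[-0.5011]
Step 13: x=[4.1233] v=[0.2367]
First v>=0 after going negative at step 13, time=1.9500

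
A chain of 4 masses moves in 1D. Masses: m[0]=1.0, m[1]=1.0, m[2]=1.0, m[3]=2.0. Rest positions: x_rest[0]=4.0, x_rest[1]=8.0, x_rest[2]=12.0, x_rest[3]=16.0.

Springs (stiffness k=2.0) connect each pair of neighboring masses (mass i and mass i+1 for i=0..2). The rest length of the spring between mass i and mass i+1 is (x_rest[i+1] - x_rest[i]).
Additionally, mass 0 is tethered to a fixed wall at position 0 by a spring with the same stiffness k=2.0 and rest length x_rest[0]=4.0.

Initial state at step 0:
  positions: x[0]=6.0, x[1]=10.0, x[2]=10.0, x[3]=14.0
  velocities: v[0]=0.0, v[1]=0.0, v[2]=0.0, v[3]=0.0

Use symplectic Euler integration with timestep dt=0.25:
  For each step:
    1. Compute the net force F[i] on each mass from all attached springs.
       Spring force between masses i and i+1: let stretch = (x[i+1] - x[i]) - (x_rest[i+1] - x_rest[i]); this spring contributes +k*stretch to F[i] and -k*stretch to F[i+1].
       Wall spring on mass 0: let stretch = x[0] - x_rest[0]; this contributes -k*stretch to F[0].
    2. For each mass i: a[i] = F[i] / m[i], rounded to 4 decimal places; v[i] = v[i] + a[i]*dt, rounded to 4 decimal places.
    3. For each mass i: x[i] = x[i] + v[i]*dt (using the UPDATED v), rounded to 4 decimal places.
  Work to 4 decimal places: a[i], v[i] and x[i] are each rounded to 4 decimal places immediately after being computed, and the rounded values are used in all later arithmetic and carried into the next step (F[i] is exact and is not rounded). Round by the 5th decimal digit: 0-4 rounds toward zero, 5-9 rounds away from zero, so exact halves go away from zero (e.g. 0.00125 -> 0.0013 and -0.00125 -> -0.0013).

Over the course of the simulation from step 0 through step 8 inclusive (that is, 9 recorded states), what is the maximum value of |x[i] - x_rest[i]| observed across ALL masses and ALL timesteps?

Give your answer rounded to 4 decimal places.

Step 0: x=[6.0000 10.0000 10.0000 14.0000] v=[0.0000 0.0000 0.0000 0.0000]
Step 1: x=[5.7500 9.5000 10.5000 14.0000] v=[-1.0000 -2.0000 2.0000 0.0000]
Step 2: x=[5.2500 8.6563 11.3125 14.0313] v=[-2.0000 -3.3750 3.2500 0.1250]
Step 3: x=[4.5195 7.7188 12.1328 14.1426] v=[-2.9219 -3.7501 3.2813 0.4453]
Step 4: x=[3.6240 6.9331 12.6526 14.3783] v=[-3.5820 -3.1428 2.0792 0.9429]
Step 5: x=[2.6891 6.4487 12.6732 14.7562] v=[-3.7395 -1.9376 0.0823 1.5115]
Step 6: x=[1.8880 6.2724 12.1761 15.2539] v=[-3.2043 -0.7052 -1.9885 1.9908]
Step 7: x=[1.3990 6.2860 11.3257 15.8093] v=[-1.9561 0.0545 -3.4015 2.2214]
Step 8: x=[1.3460 6.3187 10.4058 16.3344] v=[-0.2121 0.1309 -3.6796 2.1005]
Max displacement = 2.6540

Answer: 2.6540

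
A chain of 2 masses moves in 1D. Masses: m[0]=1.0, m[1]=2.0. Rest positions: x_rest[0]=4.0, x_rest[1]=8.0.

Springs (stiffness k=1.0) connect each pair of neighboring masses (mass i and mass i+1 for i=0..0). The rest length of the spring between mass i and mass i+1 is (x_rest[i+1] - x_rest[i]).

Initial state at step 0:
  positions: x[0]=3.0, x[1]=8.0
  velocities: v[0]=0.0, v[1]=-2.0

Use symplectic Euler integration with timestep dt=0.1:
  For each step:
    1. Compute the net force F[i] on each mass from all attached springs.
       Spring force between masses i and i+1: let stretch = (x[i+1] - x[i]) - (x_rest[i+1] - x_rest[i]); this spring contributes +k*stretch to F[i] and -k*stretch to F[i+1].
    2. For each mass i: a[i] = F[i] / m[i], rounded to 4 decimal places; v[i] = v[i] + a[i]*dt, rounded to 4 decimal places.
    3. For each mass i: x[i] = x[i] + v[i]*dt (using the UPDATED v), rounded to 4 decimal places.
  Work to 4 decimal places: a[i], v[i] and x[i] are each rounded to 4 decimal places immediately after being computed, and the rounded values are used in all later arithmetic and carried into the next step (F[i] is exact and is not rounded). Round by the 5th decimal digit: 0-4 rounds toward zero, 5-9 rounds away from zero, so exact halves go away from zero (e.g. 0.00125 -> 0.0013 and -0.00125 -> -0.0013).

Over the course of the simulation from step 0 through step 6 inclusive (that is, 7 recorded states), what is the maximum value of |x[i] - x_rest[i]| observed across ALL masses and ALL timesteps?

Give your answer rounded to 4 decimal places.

Answer: 1.2657

Derivation:
Step 0: x=[3.0000 8.0000] v=[0.0000 -2.0000]
Step 1: x=[3.0100 7.7950] v=[0.1000 -2.0500]
Step 2: x=[3.0279 7.5861] v=[0.1785 -2.0893]
Step 3: x=[3.0513 7.3744] v=[0.2343 -2.1172]
Step 4: x=[3.0780 7.1611] v=[0.2666 -2.1334]
Step 5: x=[3.1055 6.9473] v=[0.2749 -2.1376]
Step 6: x=[3.1314 6.7343] v=[0.2591 -2.1297]
Max displacement = 1.2657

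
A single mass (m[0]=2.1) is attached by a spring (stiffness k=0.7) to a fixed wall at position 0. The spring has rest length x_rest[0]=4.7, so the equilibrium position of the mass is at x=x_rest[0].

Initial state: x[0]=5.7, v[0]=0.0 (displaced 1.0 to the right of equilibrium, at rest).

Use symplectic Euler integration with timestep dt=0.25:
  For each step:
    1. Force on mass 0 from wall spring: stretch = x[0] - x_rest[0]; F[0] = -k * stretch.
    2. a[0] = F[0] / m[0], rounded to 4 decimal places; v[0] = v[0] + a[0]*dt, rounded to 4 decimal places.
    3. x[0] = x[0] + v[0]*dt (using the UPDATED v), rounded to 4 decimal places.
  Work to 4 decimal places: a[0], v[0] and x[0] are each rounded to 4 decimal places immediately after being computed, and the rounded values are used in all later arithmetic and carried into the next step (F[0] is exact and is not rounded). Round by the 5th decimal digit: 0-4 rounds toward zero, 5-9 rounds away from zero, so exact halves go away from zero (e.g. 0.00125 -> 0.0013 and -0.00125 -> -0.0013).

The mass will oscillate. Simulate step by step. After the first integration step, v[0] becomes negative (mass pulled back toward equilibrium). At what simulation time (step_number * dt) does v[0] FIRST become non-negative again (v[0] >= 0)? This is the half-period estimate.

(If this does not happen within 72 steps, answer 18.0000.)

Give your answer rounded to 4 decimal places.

Step 0: x=[5.7000] v=[0.0000]
Step 1: x=[5.6792] v=[-0.0833]
Step 2: x=[5.6380] v=[-0.1649]
Step 3: x=[5.5772] v=[-0.2431]
Step 4: x=[5.4982] v=[-0.3162]
Step 5: x=[5.4025] v=[-0.3827]
Step 6: x=[5.2922] v=[-0.4413]
Step 7: x=[5.1695] v=[-0.4907]
Step 8: x=[5.0371] v=[-0.5298]
Step 9: x=[4.8976] v=[-0.5579]
Step 10: x=[4.7540] v=[-0.5744]
Step 11: x=[4.6093] v=[-0.5789]
Step 12: x=[4.4665] v=[-0.5714]
Step 13: x=[4.3285] v=[-0.5520]
Step 14: x=[4.1982] v=[-0.5211]
Step 15: x=[4.0784] v=[-0.4793]
Step 16: x=[3.9715] v=[-0.4275]
Step 17: x=[3.8798] v=[-0.3668]
Step 18: x=[3.8052] v=[-0.2985]
Step 19: x=[3.7492] v=[-0.2239]
Step 20: x=[3.7130] v=[-0.1447]
Step 21: x=[3.6974] v=[-0.0625]
Step 22: x=[3.7027] v=[0.0211]
First v>=0 after going negative at step 22, time=5.5000

Answer: 5.5000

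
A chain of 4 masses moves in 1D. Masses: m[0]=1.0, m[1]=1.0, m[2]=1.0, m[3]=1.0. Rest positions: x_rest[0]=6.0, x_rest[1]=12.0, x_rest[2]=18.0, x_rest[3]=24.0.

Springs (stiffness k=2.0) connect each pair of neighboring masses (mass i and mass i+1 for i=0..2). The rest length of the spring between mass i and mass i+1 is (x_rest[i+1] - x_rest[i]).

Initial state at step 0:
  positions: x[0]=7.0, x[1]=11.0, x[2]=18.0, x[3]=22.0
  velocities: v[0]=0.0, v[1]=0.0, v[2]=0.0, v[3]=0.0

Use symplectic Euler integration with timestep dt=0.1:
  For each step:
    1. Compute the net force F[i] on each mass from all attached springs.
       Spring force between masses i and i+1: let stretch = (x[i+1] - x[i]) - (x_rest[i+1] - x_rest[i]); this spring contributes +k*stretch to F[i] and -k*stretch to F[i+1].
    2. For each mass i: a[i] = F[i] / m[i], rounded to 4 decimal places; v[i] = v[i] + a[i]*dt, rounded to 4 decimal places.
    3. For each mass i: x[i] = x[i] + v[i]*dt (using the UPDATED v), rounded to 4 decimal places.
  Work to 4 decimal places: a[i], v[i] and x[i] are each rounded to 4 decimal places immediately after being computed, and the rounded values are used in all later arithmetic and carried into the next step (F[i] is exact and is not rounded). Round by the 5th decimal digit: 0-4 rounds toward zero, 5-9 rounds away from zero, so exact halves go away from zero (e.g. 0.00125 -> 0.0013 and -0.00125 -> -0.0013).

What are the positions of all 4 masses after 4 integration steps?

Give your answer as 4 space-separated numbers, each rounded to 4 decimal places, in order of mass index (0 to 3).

Step 0: x=[7.0000 11.0000 18.0000 22.0000] v=[0.0000 0.0000 0.0000 0.0000]
Step 1: x=[6.9600 11.0600 17.9400 22.0400] v=[-0.4000 0.6000 -0.6000 0.4000]
Step 2: x=[6.8820 11.1756 17.8244 22.1180] v=[-0.7800 1.1560 -1.1560 0.7800]
Step 3: x=[6.7699 11.3383 17.6617 22.2301] v=[-1.1213 1.6270 -1.6270 1.1213]
Step 4: x=[6.6291 11.5361 17.4639 22.3709] v=[-1.4076 1.9780 -1.9780 1.4076]

Answer: 6.6291 11.5361 17.4639 22.3709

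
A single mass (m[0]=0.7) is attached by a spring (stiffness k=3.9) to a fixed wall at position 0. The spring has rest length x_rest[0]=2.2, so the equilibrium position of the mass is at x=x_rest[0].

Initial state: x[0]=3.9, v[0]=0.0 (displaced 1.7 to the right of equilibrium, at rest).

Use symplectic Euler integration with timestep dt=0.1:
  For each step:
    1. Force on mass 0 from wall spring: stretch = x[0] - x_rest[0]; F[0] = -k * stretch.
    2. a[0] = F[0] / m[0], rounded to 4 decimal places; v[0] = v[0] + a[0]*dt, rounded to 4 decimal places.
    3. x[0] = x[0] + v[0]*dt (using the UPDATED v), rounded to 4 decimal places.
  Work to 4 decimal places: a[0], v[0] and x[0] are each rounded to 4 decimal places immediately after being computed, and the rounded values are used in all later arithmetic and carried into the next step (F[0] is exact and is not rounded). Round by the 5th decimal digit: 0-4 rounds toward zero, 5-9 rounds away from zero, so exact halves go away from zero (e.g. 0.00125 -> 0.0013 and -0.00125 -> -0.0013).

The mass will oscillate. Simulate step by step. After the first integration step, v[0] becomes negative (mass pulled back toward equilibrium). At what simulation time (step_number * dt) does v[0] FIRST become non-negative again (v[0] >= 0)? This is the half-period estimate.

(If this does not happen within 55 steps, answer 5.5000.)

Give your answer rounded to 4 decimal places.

Step 0: x=[3.9000] v=[0.0000]
Step 1: x=[3.8053] v=[-0.9471]
Step 2: x=[3.6212] v=[-1.8415]
Step 3: x=[3.3579] v=[-2.6333]
Step 4: x=[3.0301] v=[-3.2784]
Step 5: x=[2.6560] v=[-3.7409]
Step 6: x=[2.2565] v=[-3.9950]
Step 7: x=[1.8539] v=[-4.0265]
Step 8: x=[1.4705] v=[-3.8337]
Step 9: x=[1.1278] v=[-3.4273]
Step 10: x=[0.8448] v=[-2.8299]
Step 11: x=[0.6373] v=[-2.0749]
Step 12: x=[0.5169] v=[-1.2043]
Step 13: x=[0.4902] v=[-0.2666]
Step 14: x=[0.5588] v=[0.6860]
First v>=0 after going negative at step 14, time=1.4000

Answer: 1.4000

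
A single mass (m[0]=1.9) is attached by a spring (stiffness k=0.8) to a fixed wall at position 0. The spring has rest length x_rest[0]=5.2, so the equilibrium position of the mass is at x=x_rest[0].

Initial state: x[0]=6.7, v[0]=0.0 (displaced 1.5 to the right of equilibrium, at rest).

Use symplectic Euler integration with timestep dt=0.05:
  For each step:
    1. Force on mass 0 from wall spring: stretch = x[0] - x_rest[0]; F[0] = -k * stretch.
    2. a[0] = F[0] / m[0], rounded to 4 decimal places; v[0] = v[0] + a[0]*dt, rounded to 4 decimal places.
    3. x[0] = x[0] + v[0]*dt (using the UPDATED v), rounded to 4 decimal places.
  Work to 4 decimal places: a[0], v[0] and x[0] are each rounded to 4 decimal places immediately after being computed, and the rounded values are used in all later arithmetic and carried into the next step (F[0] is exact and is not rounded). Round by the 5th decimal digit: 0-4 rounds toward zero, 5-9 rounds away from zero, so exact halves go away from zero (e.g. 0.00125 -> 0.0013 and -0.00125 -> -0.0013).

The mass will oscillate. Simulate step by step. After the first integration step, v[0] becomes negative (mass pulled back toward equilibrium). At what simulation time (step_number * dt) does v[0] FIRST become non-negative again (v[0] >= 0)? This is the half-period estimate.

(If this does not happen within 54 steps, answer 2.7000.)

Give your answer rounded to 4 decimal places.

Step 0: x=[6.7000] v=[0.0000]
Step 1: x=[6.6984] v=[-0.0316]
Step 2: x=[6.6952] v=[-0.0631]
Step 3: x=[6.6905] v=[-0.0946]
Step 4: x=[6.6842] v=[-0.1260]
Step 5: x=[6.6763] v=[-0.1572]
Step 6: x=[6.6669] v=[-0.1883]
Step 7: x=[6.6559] v=[-0.2192]
Step 8: x=[6.6434] v=[-0.2499]
Step 9: x=[6.6294] v=[-0.2803]
Step 10: x=[6.6139] v=[-0.3104]
Step 11: x=[6.5969] v=[-0.3402]
Step 12: x=[6.5784] v=[-0.3696]
Step 13: x=[6.5585] v=[-0.3986]
Step 14: x=[6.5371] v=[-0.4272]
Step 15: x=[6.5143] v=[-0.4554]
Step 16: x=[6.4901] v=[-0.4831]
Step 17: x=[6.4646] v=[-0.5103]
Step 18: x=[6.4378] v=[-0.5369]
Step 19: x=[6.4097] v=[-0.5630]
Step 20: x=[6.3803] v=[-0.5885]
Step 21: x=[6.3496] v=[-0.6134]
Step 22: x=[6.3177] v=[-0.6376]
Step 23: x=[6.2846] v=[-0.6611]
Step 24: x=[6.2504] v=[-0.6839]
Step 25: x=[6.2151] v=[-0.7060]
Step 26: x=[6.1787] v=[-0.7274]
Step 27: x=[6.1413] v=[-0.7480]
Step 28: x=[6.1029] v=[-0.7678]
Step 29: x=[6.0636] v=[-0.7868]
Step 30: x=[6.0234] v=[-0.8050]
Step 31: x=[5.9823] v=[-0.8223]
Step 32: x=[5.9404] v=[-0.8388]
Step 33: x=[5.8977] v=[-0.8544]
Step 34: x=[5.8542] v=[-0.8691]
Step 35: x=[5.8101] v=[-0.8829]
Step 36: x=[5.7653] v=[-0.8957]
Step 37: x=[5.7199] v=[-0.9076]
Step 38: x=[5.6740] v=[-0.9185]
Step 39: x=[5.6276] v=[-0.9285]
Step 40: x=[5.5807] v=[-0.9375]
Step 41: x=[5.5334] v=[-0.9455]
Step 42: x=[5.4858] v=[-0.9525]
Step 43: x=[5.4379] v=[-0.9585]
Step 44: x=[5.3897] v=[-0.9635]
Step 45: x=[5.3413] v=[-0.9675]
Step 46: x=[5.2928] v=[-0.9705]
Step 47: x=[5.2442] v=[-0.9725]
Step 48: x=[5.1955] v=[-0.9734]
Step 49: x=[5.1468] v=[-0.9733]
Step 50: x=[5.0982] v=[-0.9722]
Step 51: x=[5.0497] v=[-0.9701]
Step 52: x=[5.0014] v=[-0.9669]
Step 53: x=[4.9533] v=[-0.9627]
Step 54: x=[4.9054] v=[-0.9575]
v[0] did not become non-negative within 54 steps; using fallback time=2.7000

Answer: 2.7000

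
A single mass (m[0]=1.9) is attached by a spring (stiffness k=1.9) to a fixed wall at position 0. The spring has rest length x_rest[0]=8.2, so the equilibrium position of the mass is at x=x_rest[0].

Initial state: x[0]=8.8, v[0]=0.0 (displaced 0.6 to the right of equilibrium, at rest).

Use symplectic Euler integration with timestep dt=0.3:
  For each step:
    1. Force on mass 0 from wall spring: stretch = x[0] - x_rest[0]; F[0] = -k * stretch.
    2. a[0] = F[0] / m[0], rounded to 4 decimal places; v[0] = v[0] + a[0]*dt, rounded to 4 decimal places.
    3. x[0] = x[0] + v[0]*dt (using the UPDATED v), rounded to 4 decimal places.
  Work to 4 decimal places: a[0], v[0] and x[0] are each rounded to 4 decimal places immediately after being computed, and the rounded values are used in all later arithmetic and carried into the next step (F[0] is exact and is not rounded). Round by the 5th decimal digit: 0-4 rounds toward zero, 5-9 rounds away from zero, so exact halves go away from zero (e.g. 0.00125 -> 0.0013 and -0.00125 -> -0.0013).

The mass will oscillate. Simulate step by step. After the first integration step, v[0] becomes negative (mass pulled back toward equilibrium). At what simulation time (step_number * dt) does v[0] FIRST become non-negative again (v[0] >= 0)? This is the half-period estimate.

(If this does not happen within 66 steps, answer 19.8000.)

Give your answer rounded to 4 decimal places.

Step 0: x=[8.8000] v=[0.0000]
Step 1: x=[8.7460] v=[-0.1800]
Step 2: x=[8.6429] v=[-0.3438]
Step 3: x=[8.4999] v=[-0.4767]
Step 4: x=[8.3299] v=[-0.5667]
Step 5: x=[8.1482] v=[-0.6057]
Step 6: x=[7.9711] v=[-0.5902]
Step 7: x=[7.8147] v=[-0.5215]
Step 8: x=[7.6929] v=[-0.4059]
Step 9: x=[7.6168] v=[-0.2538]
Step 10: x=[7.5932] v=[-0.0788]
Step 11: x=[7.6242] v=[0.1032]
First v>=0 after going negative at step 11, time=3.3000

Answer: 3.3000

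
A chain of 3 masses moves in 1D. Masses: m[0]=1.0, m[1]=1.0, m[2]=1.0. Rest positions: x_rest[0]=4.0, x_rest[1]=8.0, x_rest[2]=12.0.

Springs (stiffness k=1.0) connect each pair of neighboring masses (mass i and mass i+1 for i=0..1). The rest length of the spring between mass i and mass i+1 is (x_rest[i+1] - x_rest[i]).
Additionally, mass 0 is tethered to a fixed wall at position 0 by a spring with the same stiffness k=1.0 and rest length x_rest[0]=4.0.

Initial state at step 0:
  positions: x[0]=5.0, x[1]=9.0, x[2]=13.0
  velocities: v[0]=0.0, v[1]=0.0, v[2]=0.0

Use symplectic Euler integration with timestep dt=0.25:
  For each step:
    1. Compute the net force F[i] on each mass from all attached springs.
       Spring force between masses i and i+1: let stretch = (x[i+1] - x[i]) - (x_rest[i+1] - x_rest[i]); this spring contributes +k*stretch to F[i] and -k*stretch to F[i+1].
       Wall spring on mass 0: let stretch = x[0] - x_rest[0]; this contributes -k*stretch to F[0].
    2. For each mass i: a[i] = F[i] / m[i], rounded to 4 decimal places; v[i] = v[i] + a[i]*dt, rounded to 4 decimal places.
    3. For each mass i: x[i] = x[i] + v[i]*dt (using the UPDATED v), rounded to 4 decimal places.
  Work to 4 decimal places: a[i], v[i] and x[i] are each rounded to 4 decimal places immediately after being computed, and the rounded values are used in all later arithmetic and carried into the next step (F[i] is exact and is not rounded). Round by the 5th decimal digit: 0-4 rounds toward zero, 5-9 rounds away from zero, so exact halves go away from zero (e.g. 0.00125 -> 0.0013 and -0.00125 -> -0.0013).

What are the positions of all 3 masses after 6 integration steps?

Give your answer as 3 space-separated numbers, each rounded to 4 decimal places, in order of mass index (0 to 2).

Answer: 4.1410 8.7995 12.9828

Derivation:
Step 0: x=[5.0000 9.0000 13.0000] v=[0.0000 0.0000 0.0000]
Step 1: x=[4.9375 9.0000 13.0000] v=[-0.2500 0.0000 0.0000]
Step 2: x=[4.8203 8.9961 13.0000] v=[-0.4688 -0.0156 0.0000]
Step 3: x=[4.6628 8.9815 12.9998] v=[-0.6299 -0.0586 -0.0010]
Step 4: x=[4.4838 8.9481 12.9984] v=[-0.7159 -0.1337 -0.0056]
Step 5: x=[4.3036 8.8888 12.9939] v=[-0.7208 -0.2372 -0.0182]
Step 6: x=[4.1410 8.7995 12.9828] v=[-0.6504 -0.3572 -0.0445]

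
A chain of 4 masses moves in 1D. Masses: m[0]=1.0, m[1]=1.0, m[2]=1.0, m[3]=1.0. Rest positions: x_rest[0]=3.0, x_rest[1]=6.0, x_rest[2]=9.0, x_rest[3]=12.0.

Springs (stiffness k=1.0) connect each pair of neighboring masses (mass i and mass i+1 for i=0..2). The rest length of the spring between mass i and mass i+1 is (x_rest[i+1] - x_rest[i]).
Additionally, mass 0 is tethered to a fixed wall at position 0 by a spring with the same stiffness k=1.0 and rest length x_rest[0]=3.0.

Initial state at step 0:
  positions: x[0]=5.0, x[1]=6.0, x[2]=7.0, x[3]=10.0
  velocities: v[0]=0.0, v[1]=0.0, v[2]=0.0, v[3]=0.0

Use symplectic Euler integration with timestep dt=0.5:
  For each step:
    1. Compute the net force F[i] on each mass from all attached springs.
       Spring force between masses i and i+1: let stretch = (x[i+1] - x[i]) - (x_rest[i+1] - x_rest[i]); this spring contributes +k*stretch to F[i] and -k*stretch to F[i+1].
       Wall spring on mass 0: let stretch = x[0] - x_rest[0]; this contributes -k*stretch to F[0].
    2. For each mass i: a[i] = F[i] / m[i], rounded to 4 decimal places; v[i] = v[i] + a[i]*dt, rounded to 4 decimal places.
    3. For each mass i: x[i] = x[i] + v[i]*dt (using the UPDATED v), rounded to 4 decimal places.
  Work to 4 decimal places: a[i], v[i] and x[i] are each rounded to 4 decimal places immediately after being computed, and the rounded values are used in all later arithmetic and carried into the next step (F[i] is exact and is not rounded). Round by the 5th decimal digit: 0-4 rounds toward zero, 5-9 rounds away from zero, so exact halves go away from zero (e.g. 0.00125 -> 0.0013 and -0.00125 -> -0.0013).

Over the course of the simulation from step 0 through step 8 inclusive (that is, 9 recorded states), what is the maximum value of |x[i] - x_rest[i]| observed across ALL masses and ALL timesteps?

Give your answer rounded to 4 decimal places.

Answer: 2.2968

Derivation:
Step 0: x=[5.0000 6.0000 7.0000 10.0000] v=[0.0000 0.0000 0.0000 0.0000]
Step 1: x=[4.0000 6.0000 7.5000 10.0000] v=[-2.0000 0.0000 1.0000 0.0000]
Step 2: x=[2.5000 5.8750 8.2500 10.1250] v=[-3.0000 -0.2500 1.5000 0.2500]
Step 3: x=[1.2188 5.5000 8.8750 10.5313] v=[-2.5625 -0.7500 1.2500 0.8125]
Step 4: x=[0.7032 4.8985 9.0704 11.2735] v=[-1.0313 -1.2031 0.3907 1.4844]
Step 5: x=[1.0606 4.2911 8.7736 12.2150] v=[0.7148 -1.2148 -0.5937 1.8829]
Step 6: x=[1.9605 3.9967 8.2165 13.0461] v=[1.7998 -0.5888 -1.1143 1.6622]
Step 7: x=[2.8794 4.2482 7.8118 13.4198] v=[1.8377 0.5030 -0.8094 0.7474]
Step 8: x=[3.4206 5.0484 7.9182 13.1415] v=[1.0824 1.6004 0.2128 -0.5566]
Max displacement = 2.2968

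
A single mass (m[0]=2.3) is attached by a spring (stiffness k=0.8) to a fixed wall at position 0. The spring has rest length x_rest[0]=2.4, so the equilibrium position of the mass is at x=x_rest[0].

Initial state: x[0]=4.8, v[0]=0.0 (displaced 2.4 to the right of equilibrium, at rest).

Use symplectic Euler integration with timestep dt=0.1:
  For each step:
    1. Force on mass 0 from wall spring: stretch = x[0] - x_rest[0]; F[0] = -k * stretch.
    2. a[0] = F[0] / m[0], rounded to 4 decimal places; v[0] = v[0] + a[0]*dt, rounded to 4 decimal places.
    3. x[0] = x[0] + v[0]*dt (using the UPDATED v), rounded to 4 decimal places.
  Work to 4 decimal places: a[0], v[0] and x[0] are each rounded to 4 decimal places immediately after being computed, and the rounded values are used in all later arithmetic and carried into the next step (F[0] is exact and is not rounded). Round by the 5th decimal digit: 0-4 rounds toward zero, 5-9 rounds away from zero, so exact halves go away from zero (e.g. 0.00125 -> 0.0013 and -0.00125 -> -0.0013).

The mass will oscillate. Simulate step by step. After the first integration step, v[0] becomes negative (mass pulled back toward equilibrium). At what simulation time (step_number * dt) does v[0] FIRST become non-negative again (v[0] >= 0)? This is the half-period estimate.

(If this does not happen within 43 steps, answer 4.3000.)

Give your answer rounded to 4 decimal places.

Step 0: x=[4.8000] v=[0.0000]
Step 1: x=[4.7917] v=[-0.0835]
Step 2: x=[4.7750] v=[-0.1667]
Step 3: x=[4.7501] v=[-0.2493]
Step 4: x=[4.7170] v=[-0.3310]
Step 5: x=[4.6758] v=[-0.4116]
Step 6: x=[4.6267] v=[-0.4908]
Step 7: x=[4.5699] v=[-0.5683]
Step 8: x=[4.5055] v=[-0.6438]
Step 9: x=[4.4338] v=[-0.7170]
Step 10: x=[4.3550] v=[-0.7877]
Step 11: x=[4.2694] v=[-0.8557]
Step 12: x=[4.1773] v=[-0.9207]
Step 13: x=[4.0791] v=[-0.9825]
Step 14: x=[3.9750] v=[-1.0409]
Step 15: x=[3.8654] v=[-1.0957]
Step 16: x=[3.7507] v=[-1.1467]
Step 17: x=[3.6313] v=[-1.1937]
Step 18: x=[3.5077] v=[-1.2365]
Step 19: x=[3.3802] v=[-1.2750]
Step 20: x=[3.2493] v=[-1.3091]
Step 21: x=[3.1154] v=[-1.3386]
Step 22: x=[2.9791] v=[-1.3635]
Step 23: x=[2.8407] v=[-1.3836]
Step 24: x=[2.7008] v=[-1.3989]
Step 25: x=[2.5599] v=[-1.4094]
Step 26: x=[2.4184] v=[-1.4150]
Step 27: x=[2.2768] v=[-1.4156]
Step 28: x=[2.1357] v=[-1.4113]
Step 29: x=[1.9955] v=[-1.4021]
Step 30: x=[1.8567] v=[-1.3880]
Step 31: x=[1.7198] v=[-1.3691]
Step 32: x=[1.5853] v=[-1.3454]
Step 33: x=[1.4536] v=[-1.3171]
Step 34: x=[1.3252] v=[-1.2842]
Step 35: x=[1.2005] v=[-1.2468]
Step 36: x=[1.0800] v=[-1.2051]
Step 37: x=[0.9641] v=[-1.1592]
Step 38: x=[0.8532] v=[-1.1093]
Step 39: x=[0.7477] v=[-1.0555]
Step 40: x=[0.6479] v=[-0.9980]
Step 41: x=[0.5542] v=[-0.9371]
Step 42: x=[0.4669] v=[-0.8729]
Step 43: x=[0.3863] v=[-0.8057]
v[0] did not become non-negative within 43 steps; using fallback time=4.3000

Answer: 4.3000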